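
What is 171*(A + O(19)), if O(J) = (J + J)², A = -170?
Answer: 217854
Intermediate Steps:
O(J) = 4*J² (O(J) = (2*J)² = 4*J²)
171*(A + O(19)) = 171*(-170 + 4*19²) = 171*(-170 + 4*361) = 171*(-170 + 1444) = 171*1274 = 217854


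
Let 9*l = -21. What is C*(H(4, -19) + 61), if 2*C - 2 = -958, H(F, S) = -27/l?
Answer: -242824/7 ≈ -34689.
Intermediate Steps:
l = -7/3 (l = (1/9)*(-21) = -7/3 ≈ -2.3333)
H(F, S) = 81/7 (H(F, S) = -27/(-7/3) = -27*(-3/7) = 81/7)
C = -478 (C = 1 + (1/2)*(-958) = 1 - 479 = -478)
C*(H(4, -19) + 61) = -478*(81/7 + 61) = -478*508/7 = -242824/7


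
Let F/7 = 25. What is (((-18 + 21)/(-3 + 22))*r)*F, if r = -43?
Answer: -22575/19 ≈ -1188.2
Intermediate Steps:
F = 175 (F = 7*25 = 175)
(((-18 + 21)/(-3 + 22))*r)*F = (((-18 + 21)/(-3 + 22))*(-43))*175 = ((3/19)*(-43))*175 = -129/19*175 = -22575/19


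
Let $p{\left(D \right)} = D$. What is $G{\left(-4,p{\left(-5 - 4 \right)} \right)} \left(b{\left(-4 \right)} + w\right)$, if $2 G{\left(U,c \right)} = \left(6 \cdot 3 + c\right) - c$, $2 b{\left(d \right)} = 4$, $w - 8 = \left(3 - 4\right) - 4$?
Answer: $45$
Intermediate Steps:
$w = 3$ ($w = 8 + \left(\left(3 - 4\right) - 4\right) = 8 - 5 = 3$)
$b{\left(d \right)} = 2$ ($b{\left(d \right)} = \frac{1}{2} \cdot 4 = 2$)
$G{\left(U,c \right)} = 9$ ($G{\left(U,c \right)} = \frac{\left(6 \cdot 3 + c\right) - c}{2} = \frac{\left(18 + c\right) - c}{2} = \frac{1}{2} \cdot 18 = 9$)
$G{\left(-4,p{\left(-5 - 4 \right)} \right)} \left(b{\left(-4 \right)} + w\right) = 9 \left(2 + 3\right) = 9 \cdot 5 = 45$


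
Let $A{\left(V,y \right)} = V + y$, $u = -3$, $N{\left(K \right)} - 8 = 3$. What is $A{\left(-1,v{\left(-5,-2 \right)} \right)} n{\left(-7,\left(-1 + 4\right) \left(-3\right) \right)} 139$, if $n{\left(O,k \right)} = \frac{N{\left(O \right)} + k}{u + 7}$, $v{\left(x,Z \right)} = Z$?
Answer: $- \frac{417}{2} \approx -208.5$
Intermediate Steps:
$N{\left(K \right)} = 11$ ($N{\left(K \right)} = 8 + 3 = 11$)
$n{\left(O,k \right)} = \frac{11}{4} + \frac{k}{4}$ ($n{\left(O,k \right)} = \frac{11 + k}{-3 + 7} = \frac{11 + k}{4} = \left(11 + k\right) \frac{1}{4} = \frac{11}{4} + \frac{k}{4}$)
$A{\left(-1,v{\left(-5,-2 \right)} \right)} n{\left(-7,\left(-1 + 4\right) \left(-3\right) \right)} 139 = \left(-1 - 2\right) \left(\frac{11}{4} + \frac{\left(-1 + 4\right) \left(-3\right)}{4}\right) 139 = - 3 \left(\frac{11}{4} + \frac{3 \left(-3\right)}{4}\right) 139 = - 3 \left(\frac{11}{4} + \frac{1}{4} \left(-9\right)\right) 139 = - 3 \left(\frac{11}{4} - \frac{9}{4}\right) 139 = \left(-3\right) \frac{1}{2} \cdot 139 = \left(- \frac{3}{2}\right) 139 = - \frac{417}{2}$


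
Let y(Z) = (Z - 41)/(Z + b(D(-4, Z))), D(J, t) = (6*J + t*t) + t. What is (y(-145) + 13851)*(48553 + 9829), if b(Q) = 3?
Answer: 57419514348/71 ≈ 8.0873e+8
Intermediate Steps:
D(J, t) = t + t**2 + 6*J (D(J, t) = (6*J + t**2) + t = (t**2 + 6*J) + t = t + t**2 + 6*J)
y(Z) = (-41 + Z)/(3 + Z) (y(Z) = (Z - 41)/(Z + 3) = (-41 + Z)/(3 + Z))
(y(-145) + 13851)*(48553 + 9829) = ((-41 - 145)/(3 - 145) + 13851)*(48553 + 9829) = (-186/(-142) + 13851)*58382 = (-1/142*(-186) + 13851)*58382 = (93/71 + 13851)*58382 = (983514/71)*58382 = 57419514348/71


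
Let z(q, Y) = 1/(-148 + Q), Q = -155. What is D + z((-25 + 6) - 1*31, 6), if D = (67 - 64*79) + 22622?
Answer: 5342798/303 ≈ 17633.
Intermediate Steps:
z(q, Y) = -1/303 (z(q, Y) = 1/(-148 - 155) = 1/(-303) = -1/303)
D = 17633 (D = (67 - 5056) + 22622 = -4989 + 22622 = 17633)
D + z((-25 + 6) - 1*31, 6) = 17633 - 1/303 = 5342798/303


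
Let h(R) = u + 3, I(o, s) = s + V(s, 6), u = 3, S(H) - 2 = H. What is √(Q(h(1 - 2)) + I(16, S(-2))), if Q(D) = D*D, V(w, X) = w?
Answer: 6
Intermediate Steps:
S(H) = 2 + H
I(o, s) = 2*s (I(o, s) = s + s = 2*s)
h(R) = 6 (h(R) = 3 + 3 = 6)
Q(D) = D²
√(Q(h(1 - 2)) + I(16, S(-2))) = √(6² + 2*(2 - 2)) = √(36 + 2*0) = √(36 + 0) = √36 = 6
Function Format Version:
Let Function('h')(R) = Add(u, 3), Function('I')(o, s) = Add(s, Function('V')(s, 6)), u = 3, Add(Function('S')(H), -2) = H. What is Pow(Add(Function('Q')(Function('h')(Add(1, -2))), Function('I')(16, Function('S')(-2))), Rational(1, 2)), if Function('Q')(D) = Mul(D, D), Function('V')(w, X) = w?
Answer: 6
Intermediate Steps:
Function('S')(H) = Add(2, H)
Function('I')(o, s) = Mul(2, s) (Function('I')(o, s) = Add(s, s) = Mul(2, s))
Function('h')(R) = 6 (Function('h')(R) = Add(3, 3) = 6)
Function('Q')(D) = Pow(D, 2)
Pow(Add(Function('Q')(Function('h')(Add(1, -2))), Function('I')(16, Function('S')(-2))), Rational(1, 2)) = Pow(Add(Pow(6, 2), Mul(2, Add(2, -2))), Rational(1, 2)) = Pow(Add(36, Mul(2, 0)), Rational(1, 2)) = Pow(Add(36, 0), Rational(1, 2)) = Pow(36, Rational(1, 2)) = 6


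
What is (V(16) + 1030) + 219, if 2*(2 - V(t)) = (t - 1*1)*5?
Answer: 2427/2 ≈ 1213.5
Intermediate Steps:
V(t) = 9/2 - 5*t/2 (V(t) = 2 - (t - 1*1)*5/2 = 2 - (t - 1)*5/2 = 2 - (-1 + t)*5/2 = 2 - (-5 + 5*t)/2 = 2 + (5/2 - 5*t/2) = 9/2 - 5*t/2)
(V(16) + 1030) + 219 = ((9/2 - 5/2*16) + 1030) + 219 = ((9/2 - 40) + 1030) + 219 = (-71/2 + 1030) + 219 = 1989/2 + 219 = 2427/2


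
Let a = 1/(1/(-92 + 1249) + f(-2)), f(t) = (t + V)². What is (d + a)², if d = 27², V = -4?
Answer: 922105738045636/1734972409 ≈ 5.3148e+5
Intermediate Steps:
f(t) = (-4 + t)² (f(t) = (t - 4)² = (-4 + t)²)
a = 1157/41653 (a = 1/(1/(-92 + 1249) + (-4 - 2)²) = 1/(1/1157 + (-6)²) = 1/(1/1157 + 36) = 1/(41653/1157) = 1157/41653 ≈ 0.027777)
d = 729
(d + a)² = (729 + 1157/41653)² = (30366194/41653)² = 922105738045636/1734972409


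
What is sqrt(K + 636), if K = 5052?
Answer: 6*sqrt(158) ≈ 75.419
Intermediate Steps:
sqrt(K + 636) = sqrt(5052 + 636) = sqrt(5688) = 6*sqrt(158)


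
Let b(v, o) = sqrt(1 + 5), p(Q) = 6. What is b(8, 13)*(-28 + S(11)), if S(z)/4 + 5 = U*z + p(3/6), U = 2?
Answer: 64*sqrt(6) ≈ 156.77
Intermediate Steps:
b(v, o) = sqrt(6)
S(z) = 4 + 8*z (S(z) = -20 + 4*(2*z + 6) = -20 + 4*(6 + 2*z) = -20 + (24 + 8*z) = 4 + 8*z)
b(8, 13)*(-28 + S(11)) = sqrt(6)*(-28 + (4 + 8*11)) = sqrt(6)*(-28 + (4 + 88)) = sqrt(6)*(-28 + 92) = sqrt(6)*64 = 64*sqrt(6)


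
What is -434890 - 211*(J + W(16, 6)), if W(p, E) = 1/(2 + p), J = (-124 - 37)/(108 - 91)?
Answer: -132468449/306 ≈ -4.3290e+5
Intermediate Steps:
J = -161/17 ≈ -9.4706
-434890 - 211*(J + W(16, 6)) = -434890 - 211*(-161/17 + 1/(2 + 16)) = -434890 - 211*(-161/17 + 1/18) = -434890 - 211*(-2881)/306 = -434890 - 1*(-607891/306) = -434890 + 607891/306 = -132468449/306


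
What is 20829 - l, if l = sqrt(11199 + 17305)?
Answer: 20829 - 2*sqrt(7126) ≈ 20660.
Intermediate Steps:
l = 2*sqrt(7126) (l = sqrt(28504) = 2*sqrt(7126) ≈ 168.83)
20829 - l = 20829 - 2*sqrt(7126)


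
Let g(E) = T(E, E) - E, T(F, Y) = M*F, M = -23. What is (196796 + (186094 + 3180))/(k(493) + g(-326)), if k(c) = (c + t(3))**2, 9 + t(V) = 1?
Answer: 22710/14297 ≈ 1.5884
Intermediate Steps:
t(V) = -8 (t(V) = -9 + 1 = -8)
T(F, Y) = -23*F
g(E) = -24*E (g(E) = -23*E - E = -24*E)
k(c) = (-8 + c)**2 (k(c) = (c - 8)**2 = (-8 + c)**2)
(196796 + (186094 + 3180))/(k(493) + g(-326)) = (196796 + (186094 + 3180))/((-8 + 493)**2 - 24*(-326)) = (196796 + 189274)/(485**2 + 7824) = 386070/(235225 + 7824) = 386070/243049 = 386070*(1/243049) = 22710/14297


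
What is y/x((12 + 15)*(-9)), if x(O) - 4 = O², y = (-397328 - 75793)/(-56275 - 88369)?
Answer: 473121/8541662132 ≈ 5.5390e-5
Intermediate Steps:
y = 473121/144644 (y = -473121/(-144644) = -473121*(-1/144644) = 473121/144644 ≈ 3.2709)
x(O) = 4 + O²
y/x((12 + 15)*(-9)) = 473121/(144644*(4 + ((12 + 15)*(-9))²)) = 473121/(144644*(4 + (27*(-9))²)) = 473121/(144644*(4 + (-243)²)) = 473121/(144644*(4 + 59049)) = (473121/144644)/59053 = (473121/144644)*(1/59053) = 473121/8541662132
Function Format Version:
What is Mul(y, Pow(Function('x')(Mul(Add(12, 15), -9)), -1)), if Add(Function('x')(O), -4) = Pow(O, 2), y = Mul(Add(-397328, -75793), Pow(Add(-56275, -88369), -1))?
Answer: Rational(473121, 8541662132) ≈ 5.5390e-5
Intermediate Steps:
y = Rational(473121, 144644) (y = Mul(-473121, Pow(-144644, -1)) = Mul(-473121, Rational(-1, 144644)) = Rational(473121, 144644) ≈ 3.2709)
Function('x')(O) = Add(4, Pow(O, 2))
Mul(y, Pow(Function('x')(Mul(Add(12, 15), -9)), -1)) = Mul(Rational(473121, 144644), Pow(Add(4, Pow(Mul(Add(12, 15), -9), 2)), -1)) = Mul(Rational(473121, 144644), Pow(Add(4, Pow(Mul(27, -9), 2)), -1)) = Mul(Rational(473121, 144644), Pow(Add(4, Pow(-243, 2)), -1)) = Mul(Rational(473121, 144644), Pow(Add(4, 59049), -1)) = Mul(Rational(473121, 144644), Pow(59053, -1)) = Mul(Rational(473121, 144644), Rational(1, 59053)) = Rational(473121, 8541662132)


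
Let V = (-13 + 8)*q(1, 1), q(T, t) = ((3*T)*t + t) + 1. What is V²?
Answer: 625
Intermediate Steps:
q(T, t) = 1 + t + 3*T*t (q(T, t) = (3*T*t + t) + 1 = (t + 3*T*t) + 1 = 1 + t + 3*T*t)
V = -25 (V = (-13 + 8)*(1 + 1 + 3*1*1) = -5*(1 + 1 + 3) = -5*5 = -25)
V² = (-25)² = 625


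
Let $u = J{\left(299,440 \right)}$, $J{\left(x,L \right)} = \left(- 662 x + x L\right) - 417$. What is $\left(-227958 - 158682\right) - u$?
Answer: $-319845$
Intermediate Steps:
$J{\left(x,L \right)} = -417 - 662 x + L x$ ($J{\left(x,L \right)} = \left(- 662 x + L x\right) - 417 = -417 - 662 x + L x$)
$u = -66795$ ($u = -417 - 197938 + 440 \cdot 299 = -417 - 197938 + 131560 = -66795$)
$\left(-227958 - 158682\right) - u = \left(-227958 - 158682\right) - -66795 = \left(-227958 - 158682\right) + 66795 = -386640 + 66795 = -319845$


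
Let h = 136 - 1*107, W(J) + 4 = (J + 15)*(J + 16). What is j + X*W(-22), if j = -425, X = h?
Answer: 677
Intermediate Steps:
W(J) = -4 + (15 + J)*(16 + J) (W(J) = -4 + (J + 15)*(J + 16) = -4 + (15 + J)*(16 + J))
h = 29 (h = 136 - 107 = 29)
X = 29
j + X*W(-22) = -425 + 29*(236 + (-22)**2 + 31*(-22)) = -425 + 29*(236 + 484 - 682) = -425 + 29*38 = -425 + 1102 = 677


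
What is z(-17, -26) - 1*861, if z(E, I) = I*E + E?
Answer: -436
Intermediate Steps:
z(E, I) = E + E*I (z(E, I) = E*I + E = E + E*I)
z(-17, -26) - 1*861 = -17*(1 - 26) - 1*861 = -17*(-25) - 861 = 425 - 861 = -436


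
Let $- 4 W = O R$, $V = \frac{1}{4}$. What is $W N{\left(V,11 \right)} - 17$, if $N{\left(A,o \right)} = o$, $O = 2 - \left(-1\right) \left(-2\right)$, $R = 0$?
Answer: $-17$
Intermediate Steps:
$V = \frac{1}{4} \approx 0.25$
$O = 0$ ($O = 2 - 2 = 0$)
$W = 0$ ($W = - \frac{0 \cdot 0}{4} = \left(- \frac{1}{4}\right) 0 = 0$)
$W N{\left(V,11 \right)} - 17 = 0 \cdot 11 - 17 = 0 - 17 = -17$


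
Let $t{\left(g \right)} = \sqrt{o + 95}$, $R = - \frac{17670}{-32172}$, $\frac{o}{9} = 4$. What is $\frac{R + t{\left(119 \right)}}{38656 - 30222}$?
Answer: $\frac{2945}{45223108} + \frac{\sqrt{131}}{8434} \approx 0.0014222$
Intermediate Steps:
$o = 36$ ($o = 9 \cdot 4 = 36$)
$R = \frac{2945}{5362}$ ($R = \left(-17670\right) \left(- \frac{1}{32172}\right) = \frac{2945}{5362} \approx 0.54924$)
$t{\left(g \right)} = \sqrt{131}$ ($t{\left(g \right)} = \sqrt{36 + 95} = \sqrt{131}$)
$\frac{R + t{\left(119 \right)}}{38656 - 30222} = \frac{\frac{2945}{5362} + \sqrt{131}}{38656 - 30222} = \frac{\frac{2945}{5362} + \sqrt{131}}{8434} = \left(\frac{2945}{5362} + \sqrt{131}\right) \frac{1}{8434} = \frac{2945}{45223108} + \frac{\sqrt{131}}{8434}$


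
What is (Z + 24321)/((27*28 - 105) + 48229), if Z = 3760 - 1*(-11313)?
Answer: 19697/24440 ≈ 0.80593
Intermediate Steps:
Z = 15073 (Z = 3760 + 11313 = 15073)
(Z + 24321)/((27*28 - 105) + 48229) = (15073 + 24321)/((27*28 - 105) + 48229) = 39394/((756 - 105) + 48229) = 39394/(651 + 48229) = 39394/48880 = 39394*(1/48880) = 19697/24440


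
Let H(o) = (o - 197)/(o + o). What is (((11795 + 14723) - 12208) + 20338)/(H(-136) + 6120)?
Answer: 9424256/1664973 ≈ 5.6603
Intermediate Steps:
H(o) = (-197 + o)/(2*o) (H(o) = (-197 + o)/((2*o)) = (-197 + o)*(1/(2*o)) = (-197 + o)/(2*o))
(((11795 + 14723) - 12208) + 20338)/(H(-136) + 6120) = (((11795 + 14723) - 12208) + 20338)/((1/2)*(-197 - 136)/(-136) + 6120) = ((26518 - 12208) + 20338)/((1/2)*(-1/136)*(-333) + 6120) = (14310 + 20338)/(333/272 + 6120) = 34648/(1664973/272) = 34648*(272/1664973) = 9424256/1664973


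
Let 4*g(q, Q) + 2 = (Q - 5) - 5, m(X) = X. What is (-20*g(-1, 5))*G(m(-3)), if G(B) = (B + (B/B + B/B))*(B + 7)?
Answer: -140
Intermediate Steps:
G(B) = (2 + B)*(7 + B) (G(B) = (B + (1 + 1))*(7 + B) = (B + 2)*(7 + B) = (2 + B)*(7 + B))
g(q, Q) = -3 + Q/4 (g(q, Q) = -½ + ((Q - 5) - 5)/4 = -½ + ((-5 + Q) - 5)/4 = -½ + (-10 + Q)/4 = -½ + (-5/2 + Q/4) = -3 + Q/4)
(-20*g(-1, 5))*G(m(-3)) = (-20*(-3 + (¼)*5))*(14 + (-3)² + 9*(-3)) = (-20*(-3 + 5/4))*(14 + 9 - 27) = -20*(-7/4)*(-4) = 35*(-4) = -140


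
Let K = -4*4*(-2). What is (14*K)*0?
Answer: 0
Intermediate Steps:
K = 32 (K = -16*(-2) = 32)
(14*K)*0 = (14*32)*0 = 448*0 = 0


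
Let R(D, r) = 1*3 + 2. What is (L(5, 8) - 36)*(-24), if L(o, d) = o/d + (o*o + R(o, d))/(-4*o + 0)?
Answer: 885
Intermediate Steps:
R(D, r) = 5 (R(D, r) = 3 + 2 = 5)
L(o, d) = o/d - (5 + o²)/(4*o) (L(o, d) = o/d + (o*o + 5)/(-4*o + 0) = o/d + (o² + 5)/((-4*o)) = o/d + (5 + o²)*(-1/(4*o)) = o/d - (5 + o²)/(4*o))
(L(5, 8) - 36)*(-24) = ((-5/4/5 - ¼*5 + 5/8) - 36)*(-24) = ((-5/4*⅕ - 5/4 + 5*(⅛)) - 36)*(-24) = ((-¼ - 5/4 + 5/8) - 36)*(-24) = (-7/8 - 36)*(-24) = -295/8*(-24) = 885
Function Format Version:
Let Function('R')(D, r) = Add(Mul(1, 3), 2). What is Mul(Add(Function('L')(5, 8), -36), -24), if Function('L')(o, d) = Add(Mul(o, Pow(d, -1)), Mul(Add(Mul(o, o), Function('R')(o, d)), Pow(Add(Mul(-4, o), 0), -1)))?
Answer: 885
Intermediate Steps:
Function('R')(D, r) = 5 (Function('R')(D, r) = Add(3, 2) = 5)
Function('L')(o, d) = Add(Mul(o, Pow(d, -1)), Mul(Rational(-1, 4), Pow(o, -1), Add(5, Pow(o, 2)))) (Function('L')(o, d) = Add(Mul(o, Pow(d, -1)), Mul(Add(Mul(o, o), 5), Pow(Add(Mul(-4, o), 0), -1))) = Add(Mul(o, Pow(d, -1)), Mul(Add(Pow(o, 2), 5), Pow(Mul(-4, o), -1))) = Add(Mul(o, Pow(d, -1)), Mul(Add(5, Pow(o, 2)), Mul(Rational(-1, 4), Pow(o, -1)))) = Add(Mul(o, Pow(d, -1)), Mul(Rational(-1, 4), Pow(o, -1), Add(5, Pow(o, 2)))))
Mul(Add(Function('L')(5, 8), -36), -24) = Mul(Add(Add(Mul(Rational(-5, 4), Pow(5, -1)), Mul(Rational(-1, 4), 5), Mul(5, Pow(8, -1))), -36), -24) = Mul(Add(Add(Mul(Rational(-5, 4), Rational(1, 5)), Rational(-5, 4), Mul(5, Rational(1, 8))), -36), -24) = Mul(Add(Add(Rational(-1, 4), Rational(-5, 4), Rational(5, 8)), -36), -24) = Mul(Add(Rational(-7, 8), -36), -24) = Mul(Rational(-295, 8), -24) = 885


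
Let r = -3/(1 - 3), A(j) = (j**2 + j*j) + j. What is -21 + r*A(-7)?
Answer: 231/2 ≈ 115.50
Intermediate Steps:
A(j) = j + 2*j**2 (A(j) = (j**2 + j**2) + j = 2*j**2 + j = j + 2*j**2)
r = 3/2 (r = -3/(-2) = -3*(-1/2) = 3/2 ≈ 1.5000)
-21 + r*A(-7) = -21 + 3*(-7*(1 + 2*(-7)))/2 = -21 + 3*(-7*(1 - 14))/2 = -21 + 3*(-7*(-13))/2 = -21 + (3/2)*91 = -21 + 273/2 = 231/2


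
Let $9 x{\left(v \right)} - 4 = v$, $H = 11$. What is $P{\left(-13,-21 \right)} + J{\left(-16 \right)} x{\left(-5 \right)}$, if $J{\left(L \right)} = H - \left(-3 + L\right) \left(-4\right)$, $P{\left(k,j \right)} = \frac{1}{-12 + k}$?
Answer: $\frac{1616}{225} \approx 7.1822$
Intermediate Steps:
$x{\left(v \right)} = \frac{4}{9} + \frac{v}{9}$
$J{\left(L \right)} = -1 + 4 L$ ($J{\left(L \right)} = 11 - \left(-3 + L\right) \left(-4\right) = 11 - \left(12 - 4 L\right) = 11 + \left(-12 + 4 L\right) = -1 + 4 L$)
$P{\left(-13,-21 \right)} + J{\left(-16 \right)} x{\left(-5 \right)} = \frac{1}{-12 - 13} + \left(-1 + 4 \left(-16\right)\right) \left(\frac{4}{9} + \frac{1}{9} \left(-5\right)\right) = \frac{1}{-25} + \left(-1 - 64\right) \left(\frac{4}{9} - \frac{5}{9}\right) = - \frac{1}{25} - - \frac{65}{9} = - \frac{1}{25} + \frac{65}{9} = \frac{1616}{225}$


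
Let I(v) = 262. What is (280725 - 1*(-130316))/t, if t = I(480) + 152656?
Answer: 411041/152918 ≈ 2.6880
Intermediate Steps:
t = 152918 (t = 262 + 152656 = 152918)
(280725 - 1*(-130316))/t = (280725 - 1*(-130316))/152918 = (280725 + 130316)*(1/152918) = 411041*(1/152918) = 411041/152918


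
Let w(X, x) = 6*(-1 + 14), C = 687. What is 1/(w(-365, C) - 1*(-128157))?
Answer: 1/128235 ≈ 7.7982e-6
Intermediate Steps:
w(X, x) = 78 (w(X, x) = 6*13 = 78)
1/(w(-365, C) - 1*(-128157)) = 1/(78 - 1*(-128157)) = 1/(78 + 128157) = 1/128235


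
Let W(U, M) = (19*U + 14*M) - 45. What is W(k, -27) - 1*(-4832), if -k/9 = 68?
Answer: -7219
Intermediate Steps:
k = -612 (k = -9*68 = -612)
W(U, M) = -45 + 14*M + 19*U (W(U, M) = (14*M + 19*U) - 45 = -45 + 14*M + 19*U)
W(k, -27) - 1*(-4832) = (-45 + 14*(-27) + 19*(-612)) - 1*(-4832) = (-45 - 378 - 11628) + 4832 = -12051 + 4832 = -7219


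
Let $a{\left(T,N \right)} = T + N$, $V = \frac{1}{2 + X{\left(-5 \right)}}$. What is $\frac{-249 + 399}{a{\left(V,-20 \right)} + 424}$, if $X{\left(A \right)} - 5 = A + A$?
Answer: $\frac{450}{1211} \approx 0.37159$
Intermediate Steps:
$X{\left(A \right)} = 5 + 2 A$ ($X{\left(A \right)} = 5 + \left(A + A\right) = 5 + 2 A$)
$V = - \frac{1}{3}$ ($V = \frac{1}{2 + \left(5 + 2 \left(-5\right)\right)} = \frac{1}{2 + \left(5 - 10\right)} = \frac{1}{2 - 5} = \frac{1}{-3} = - \frac{1}{3} \approx -0.33333$)
$a{\left(T,N \right)} = N + T$
$\frac{-249 + 399}{a{\left(V,-20 \right)} + 424} = \frac{-249 + 399}{\left(-20 - \frac{1}{3}\right) + 424} = \frac{150}{- \frac{61}{3} + 424} = \frac{150}{\frac{1211}{3}} = 150 \cdot \frac{3}{1211} = \frac{450}{1211}$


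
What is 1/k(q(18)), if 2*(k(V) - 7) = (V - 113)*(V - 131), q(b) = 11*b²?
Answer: 2/11847297 ≈ 1.6881e-7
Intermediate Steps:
k(V) = 7 + (-131 + V)*(-113 + V)/2 (k(V) = 7 + ((V - 113)*(V - 131))/2 = 7 + ((-113 + V)*(-131 + V))/2 = 7 + ((-131 + V)*(-113 + V))/2 = 7 + (-131 + V)*(-113 + V)/2)
1/k(q(18)) = 1/(14817/2 + (11*18²)²/2 - 1342*18²) = 1/(14817/2 + (11*324)²/2 - 1342*324) = 1/(14817/2 + (½)*3564² - 122*3564) = 1/(14817/2 + (½)*12702096 - 434808) = 1/(14817/2 + 6351048 - 434808) = 1/(11847297/2) = 2/11847297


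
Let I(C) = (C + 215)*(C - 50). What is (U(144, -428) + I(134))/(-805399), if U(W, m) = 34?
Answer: -29350/805399 ≈ -0.036442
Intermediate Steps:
I(C) = (-50 + C)*(215 + C) (I(C) = (215 + C)*(-50 + C) = (-50 + C)*(215 + C))
(U(144, -428) + I(134))/(-805399) = (34 + (-10750 + 134² + 165*134))/(-805399) = (34 + (-10750 + 17956 + 22110))*(-1/805399) = (34 + 29316)*(-1/805399) = 29350*(-1/805399) = -29350/805399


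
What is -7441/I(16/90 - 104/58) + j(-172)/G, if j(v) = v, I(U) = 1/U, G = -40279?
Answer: 631801634672/52564095 ≈ 12020.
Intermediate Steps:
-7441/I(16/90 - 104/58) + j(-172)/G = -7441/(1/(16/90 - 104/58)) - 172/(-40279) = -7441/(1/(16*(1/90) - 104*1/58)) - 172*(-1/40279) = -7441/(1/(8/45 - 52/29)) + 172/40279 = -7441/(1/(-2108/1305)) + 172/40279 = -7441/(-1305/2108) + 172/40279 = -7441*(-2108/1305) + 172/40279 = 15685628/1305 + 172/40279 = 631801634672/52564095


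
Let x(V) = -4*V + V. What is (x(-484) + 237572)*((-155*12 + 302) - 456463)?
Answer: -109478011504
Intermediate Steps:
x(V) = -3*V
(x(-484) + 237572)*((-155*12 + 302) - 456463) = (-3*(-484) + 237572)*((-155*12 + 302) - 456463) = (1452 + 237572)*((-1860 + 302) - 456463) = 239024*(-1558 - 456463) = 239024*(-458021) = -109478011504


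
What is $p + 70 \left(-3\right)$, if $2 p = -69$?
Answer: $- \frac{489}{2} \approx -244.5$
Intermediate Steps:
$p = - \frac{69}{2}$ ($p = \frac{1}{2} \left(-69\right) = - \frac{69}{2} \approx -34.5$)
$p + 70 \left(-3\right) = - \frac{69}{2} + 70 \left(-3\right) = - \frac{69}{2} - 210 = - \frac{489}{2}$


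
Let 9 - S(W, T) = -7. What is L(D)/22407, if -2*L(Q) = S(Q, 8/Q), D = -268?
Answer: -8/22407 ≈ -0.00035703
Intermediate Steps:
S(W, T) = 16 (S(W, T) = 9 - 1*(-7) = 9 + 7 = 16)
L(Q) = -8 (L(Q) = -½*16 = -8)
L(D)/22407 = -8/22407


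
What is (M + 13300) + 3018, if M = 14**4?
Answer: 54734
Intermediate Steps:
M = 38416
(M + 13300) + 3018 = (38416 + 13300) + 3018 = 51716 + 3018 = 54734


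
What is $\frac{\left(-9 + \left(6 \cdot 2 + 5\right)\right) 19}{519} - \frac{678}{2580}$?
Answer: $\frac{6713}{223170} \approx 0.03008$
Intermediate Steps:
$\frac{\left(-9 + \left(6 \cdot 2 + 5\right)\right) 19}{519} - \frac{678}{2580} = \left(-9 + \left(12 + 5\right)\right) 19 \cdot \frac{1}{519} - \frac{113}{430} = \left(-9 + 17\right) 19 \cdot \frac{1}{519} - \frac{113}{430} = 8 \cdot 19 \cdot \frac{1}{519} - \frac{113}{430} = 152 \cdot \frac{1}{519} - \frac{113}{430} = \frac{152}{519} - \frac{113}{430} = \frac{6713}{223170}$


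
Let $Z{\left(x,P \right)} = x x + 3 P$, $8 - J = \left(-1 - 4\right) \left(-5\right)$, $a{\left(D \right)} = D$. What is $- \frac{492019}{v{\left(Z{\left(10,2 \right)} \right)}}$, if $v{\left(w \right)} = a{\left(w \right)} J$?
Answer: $\frac{492019}{1802} \approx 273.04$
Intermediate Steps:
$J = -17$ ($J = 8 - \left(-1 - 4\right) \left(-5\right) = 8 - \left(-5\right) \left(-5\right) = 8 - 25 = -17$)
$Z{\left(x,P \right)} = x^{2} + 3 P$
$v{\left(w \right)} = - 17 w$ ($v{\left(w \right)} = w \left(-17\right) = - 17 w$)
$- \frac{492019}{v{\left(Z{\left(10,2 \right)} \right)}} = - \frac{492019}{\left(-17\right) \left(10^{2} + 3 \cdot 2\right)} = - \frac{492019}{\left(-17\right) \left(100 + 6\right)} = - \frac{492019}{\left(-17\right) 106} = - \frac{492019}{-1802} = \left(-492019\right) \left(- \frac{1}{1802}\right) = \frac{492019}{1802}$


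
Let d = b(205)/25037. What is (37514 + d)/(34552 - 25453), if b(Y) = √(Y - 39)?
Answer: 37514/9099 + √166/227811663 ≈ 4.1229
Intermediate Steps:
b(Y) = √(-39 + Y)
d = √166/25037 (d = √(-39 + 205)/25037 = √166*(1/25037) = √166/25037 ≈ 0.00051460)
(37514 + d)/(34552 - 25453) = (37514 + √166/25037)/(34552 - 25453) = (37514 + √166/25037)/9099 = (37514 + √166/25037)*(1/9099) = 37514/9099 + √166/227811663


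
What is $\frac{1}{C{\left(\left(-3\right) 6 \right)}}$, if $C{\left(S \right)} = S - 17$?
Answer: $- \frac{1}{35} \approx -0.028571$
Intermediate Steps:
$C{\left(S \right)} = -17 + S$
$\frac{1}{C{\left(\left(-3\right) 6 \right)}} = \frac{1}{-17 - 18} = \frac{1}{-35} = - \frac{1}{35}$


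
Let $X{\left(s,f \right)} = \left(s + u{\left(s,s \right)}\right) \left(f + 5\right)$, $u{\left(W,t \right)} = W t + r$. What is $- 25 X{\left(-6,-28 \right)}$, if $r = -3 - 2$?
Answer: $14375$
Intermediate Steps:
$r = -5$
$u{\left(W,t \right)} = -5 + W t$ ($u{\left(W,t \right)} = W t - 5 = -5 + W t$)
$X{\left(s,f \right)} = \left(5 + f\right) \left(-5 + s + s^{2}\right)$ ($X{\left(s,f \right)} = \left(s + \left(-5 + s s\right)\right) \left(f + 5\right) = \left(s + \left(-5 + s^{2}\right)\right) \left(5 + f\right) = \left(-5 + s + s^{2}\right) \left(5 + f\right) = \left(5 + f\right) \left(-5 + s + s^{2}\right)$)
$- 25 X{\left(-6,-28 \right)} = - 25 \left(-25 + 5 \left(-6\right) + 5 \left(-6\right)^{2} - -168 - 28 \left(-5 + \left(-6\right)^{2}\right)\right) = - 25 \left(-25 - 30 + 5 \cdot 36 + 168 - 28 \left(-5 + 36\right)\right) = - 25 \left(-25 - 30 + 180 + 168 - 868\right) = \left(-25\right) \left(-575\right) = 14375$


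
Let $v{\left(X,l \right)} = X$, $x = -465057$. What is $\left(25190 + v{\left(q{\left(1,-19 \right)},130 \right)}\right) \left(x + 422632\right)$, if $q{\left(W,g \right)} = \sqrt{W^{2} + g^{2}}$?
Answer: $-1068685750 - 42425 \sqrt{362} \approx -1.0695 \cdot 10^{9}$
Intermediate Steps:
$\left(25190 + v{\left(q{\left(1,-19 \right)},130 \right)}\right) \left(x + 422632\right) = \left(25190 + \sqrt{1^{2} + \left(-19\right)^{2}}\right) \left(-465057 + 422632\right) = \left(25190 + \sqrt{1 + 361}\right) \left(-42425\right) = \left(25190 + \sqrt{362}\right) \left(-42425\right) = -1068685750 - 42425 \sqrt{362}$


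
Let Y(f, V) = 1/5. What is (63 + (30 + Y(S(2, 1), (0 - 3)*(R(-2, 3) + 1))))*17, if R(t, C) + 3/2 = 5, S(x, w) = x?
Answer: 7922/5 ≈ 1584.4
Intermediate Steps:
R(t, C) = 7/2 (R(t, C) = -3/2 + 5 = 7/2)
Y(f, V) = ⅕
(63 + (30 + Y(S(2, 1), (0 - 3)*(R(-2, 3) + 1))))*17 = (63 + (30 + ⅕))*17 = (63 + 151/5)*17 = (466/5)*17 = 7922/5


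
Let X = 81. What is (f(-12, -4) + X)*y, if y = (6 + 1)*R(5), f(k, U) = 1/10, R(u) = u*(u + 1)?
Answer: 17031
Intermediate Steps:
R(u) = u*(1 + u)
f(k, U) = ⅒
y = 210 (y = (6 + 1)*(5*(1 + 5)) = 7*(5*6) = 7*30 = 210)
(f(-12, -4) + X)*y = (⅒ + 81)*210 = (811/10)*210 = 17031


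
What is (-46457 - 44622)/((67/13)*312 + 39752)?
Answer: -91079/41360 ≈ -2.2021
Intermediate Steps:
(-46457 - 44622)/((67/13)*312 + 39752) = -91079/((67*(1/13))*312 + 39752) = -91079/((67/13)*312 + 39752) = -91079/(1608 + 39752) = -91079/41360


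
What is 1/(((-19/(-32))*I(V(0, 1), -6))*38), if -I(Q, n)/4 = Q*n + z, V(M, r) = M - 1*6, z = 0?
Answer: -1/3249 ≈ -0.00030779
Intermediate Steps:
V(M, r) = -6 + M (V(M, r) = M - 6 = -6 + M)
I(Q, n) = -4*Q*n (I(Q, n) = -4*(Q*n + 0) = -4*Q*n)
1/(((-19/(-32))*I(V(0, 1), -6))*38) = 1/(((-19/(-32))*(-4*(-6 + 0)*(-6)))*38) = 1/(((-19*(-1/32))*(-4*(-6)*(-6)))*38) = 1/(((19/32)*(-144))*38) = 1/(-171/2*38) = 1/(-3249) = -1/3249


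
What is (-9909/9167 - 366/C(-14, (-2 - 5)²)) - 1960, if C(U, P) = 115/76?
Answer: -2322370607/1054205 ≈ -2203.0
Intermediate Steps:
C(U, P) = 115/76 (C(U, P) = 115*(1/76) = 115/76)
(-9909/9167 - 366/C(-14, (-2 - 5)²)) - 1960 = (-9909/9167 - 366/115/76) - 1960 = (-9909*1/9167 - 366*76/115) - 1960 = (-9909/9167 - 27816/115) - 1960 = -256128807/1054205 - 1960 = -2322370607/1054205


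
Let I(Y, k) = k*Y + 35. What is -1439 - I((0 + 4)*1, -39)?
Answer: -1318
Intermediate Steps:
I(Y, k) = 35 + Y*k (I(Y, k) = Y*k + 35 = 35 + Y*k)
-1439 - I((0 + 4)*1, -39) = -1439 - (35 + ((0 + 4)*1)*(-39)) = -1439 - (35 + (4*1)*(-39)) = -1439 - (35 + 4*(-39)) = -1439 - (35 - 156) = -1439 - 1*(-121) = -1439 + 121 = -1318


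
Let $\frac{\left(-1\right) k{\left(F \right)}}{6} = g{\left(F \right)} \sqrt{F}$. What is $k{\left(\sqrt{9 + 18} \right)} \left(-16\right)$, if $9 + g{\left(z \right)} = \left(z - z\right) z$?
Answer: $- 864 \cdot 3^{\frac{3}{4}} \approx -1969.5$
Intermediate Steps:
$g{\left(z \right)} = -9$ ($g{\left(z \right)} = -9 + \left(z - z\right) z = -9 + 0 z = -9 + 0 = -9$)
$k{\left(F \right)} = 54 \sqrt{F}$ ($k{\left(F \right)} = - 6 \left(- 9 \sqrt{F}\right) = 54 \sqrt{F}$)
$k{\left(\sqrt{9 + 18} \right)} \left(-16\right) = 54 \sqrt{\sqrt{9 + 18}} \left(-16\right) = 54 \sqrt{\sqrt{27}} \left(-16\right) = 54 \sqrt{3 \sqrt{3}} \left(-16\right) = 54 \cdot 3^{\frac{3}{4}} \left(-16\right) = - 864 \cdot 3^{\frac{3}{4}}$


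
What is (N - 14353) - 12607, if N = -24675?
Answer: -51635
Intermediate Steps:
(N - 14353) - 12607 = (-24675 - 14353) - 12607 = -39028 - 12607 = -51635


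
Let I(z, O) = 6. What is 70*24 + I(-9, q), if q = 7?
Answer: 1686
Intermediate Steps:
70*24 + I(-9, q) = 70*24 + 6 = 1680 + 6 = 1686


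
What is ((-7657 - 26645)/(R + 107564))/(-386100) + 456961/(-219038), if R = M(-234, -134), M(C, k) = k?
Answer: -1579512602280127/757118044039500 ≈ -2.0862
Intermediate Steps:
R = -134
((-7657 - 26645)/(R + 107564))/(-386100) + 456961/(-219038) = ((-7657 - 26645)/(-134 + 107564))/(-386100) + 456961/(-219038) = -34302/107430*(-1/386100) + 456961*(-1/219038) = -34302*1/107430*(-1/386100) - 456961/219038 = -5717/17905*(-1/386100) - 456961/219038 = 5717/6913120500 - 456961/219038 = -1579512602280127/757118044039500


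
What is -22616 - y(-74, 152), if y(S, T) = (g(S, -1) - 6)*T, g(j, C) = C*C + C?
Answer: -21704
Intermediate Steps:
g(j, C) = C + C**2 (g(j, C) = C**2 + C = C + C**2)
y(S, T) = -6*T (y(S, T) = (-(1 - 1) - 6)*T = (-1*0 - 6)*T = (0 - 6)*T = -6*T)
-22616 - y(-74, 152) = -22616 - (-6)*152 = -22616 - 1*(-912) = -22616 + 912 = -21704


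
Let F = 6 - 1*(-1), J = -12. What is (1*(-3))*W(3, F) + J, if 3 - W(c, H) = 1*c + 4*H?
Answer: 72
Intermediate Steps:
F = 7 (F = 6 + 1 = 7)
W(c, H) = 3 - c - 4*H (W(c, H) = 3 - (1*c + 4*H) = 3 - (c + 4*H) = 3 + (-c - 4*H) = 3 - c - 4*H)
(1*(-3))*W(3, F) + J = (1*(-3))*(3 - 1*3 - 4*7) - 12 = -3*(3 - 3 - 28) - 12 = -3*(-28) - 12 = 84 - 12 = 72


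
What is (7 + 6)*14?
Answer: 182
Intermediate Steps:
(7 + 6)*14 = 13*14 = 182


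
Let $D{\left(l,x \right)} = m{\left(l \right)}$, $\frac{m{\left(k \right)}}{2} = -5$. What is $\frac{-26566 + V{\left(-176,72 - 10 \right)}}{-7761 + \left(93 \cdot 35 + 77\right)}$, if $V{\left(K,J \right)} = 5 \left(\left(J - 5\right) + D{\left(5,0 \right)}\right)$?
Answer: $\frac{26331}{4429} \approx 5.9451$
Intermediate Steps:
$m{\left(k \right)} = -10$ ($m{\left(k \right)} = 2 \left(-5\right) = -10$)
$D{\left(l,x \right)} = -10$
$V{\left(K,J \right)} = -75 + 5 J$ ($V{\left(K,J \right)} = 5 \left(\left(J - 5\right) - 10\right) = 5 \left(\left(-5 + J\right) - 10\right) = 5 \left(-15 + J\right) = -75 + 5 J$)
$\frac{-26566 + V{\left(-176,72 - 10 \right)}}{-7761 + \left(93 \cdot 35 + 77\right)} = \frac{-26566 - \left(75 - 5 \left(72 - 10\right)\right)}{-7761 + \left(93 \cdot 35 + 77\right)} = \frac{-26566 - \left(75 - 5 \left(72 - 10\right)\right)}{-7761 + \left(3255 + 77\right)} = \frac{-26566 + \left(-75 + 5 \cdot 62\right)}{-7761 + 3332} = \frac{-26566 + \left(-75 + 310\right)}{-4429} = \left(-26566 + 235\right) \left(- \frac{1}{4429}\right) = \left(-26331\right) \left(- \frac{1}{4429}\right) = \frac{26331}{4429}$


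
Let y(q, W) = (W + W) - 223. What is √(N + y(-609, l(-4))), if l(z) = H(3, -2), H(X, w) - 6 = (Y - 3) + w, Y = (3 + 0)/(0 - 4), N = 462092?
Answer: √1847478/2 ≈ 679.61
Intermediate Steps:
Y = -¾ (Y = 3/(-4) = 3*(-¼) = -¾ ≈ -0.75000)
H(X, w) = 9/4 + w (H(X, w) = 6 + ((-¾ - 3) + w) = 6 + (-15/4 + w) = 9/4 + w)
l(z) = ¼ (l(z) = 9/4 - 2 = ¼)
y(q, W) = -223 + 2*W (y(q, W) = 2*W - 223 = -223 + 2*W)
√(N + y(-609, l(-4))) = √(462092 + (-223 + 2*(¼))) = √(462092 + (-223 + ½)) = √(462092 - 445/2) = √(923739/2) = √1847478/2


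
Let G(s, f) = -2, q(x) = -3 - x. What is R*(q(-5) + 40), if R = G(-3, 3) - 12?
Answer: -588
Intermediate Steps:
R = -14 (R = -2 - 12 = -14)
R*(q(-5) + 40) = -14*((-3 - 1*(-5)) + 40) = -14*((-3 + 5) + 40) = -14*(2 + 40) = -14*42 = -588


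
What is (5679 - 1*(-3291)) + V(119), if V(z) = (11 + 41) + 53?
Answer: 9075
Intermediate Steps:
V(z) = 105 (V(z) = 52 + 53 = 105)
(5679 - 1*(-3291)) + V(119) = (5679 - 1*(-3291)) + 105 = (5679 + 3291) + 105 = 8970 + 105 = 9075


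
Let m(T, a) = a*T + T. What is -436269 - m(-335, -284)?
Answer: -531074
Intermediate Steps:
m(T, a) = T + T*a (m(T, a) = T*a + T = T + T*a)
-436269 - m(-335, -284) = -436269 - (-335)*(1 - 284) = -436269 - (-335)*(-283) = -436269 - 1*94805 = -436269 - 94805 = -531074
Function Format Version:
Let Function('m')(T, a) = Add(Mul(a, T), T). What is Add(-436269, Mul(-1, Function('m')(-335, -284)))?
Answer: -531074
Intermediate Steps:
Function('m')(T, a) = Add(T, Mul(T, a)) (Function('m')(T, a) = Add(Mul(T, a), T) = Add(T, Mul(T, a)))
Add(-436269, Mul(-1, Function('m')(-335, -284))) = Add(-436269, Mul(-1, Mul(-335, Add(1, -284)))) = Add(-436269, Mul(-1, Mul(-335, -283))) = Add(-436269, Mul(-1, 94805)) = Add(-436269, -94805) = -531074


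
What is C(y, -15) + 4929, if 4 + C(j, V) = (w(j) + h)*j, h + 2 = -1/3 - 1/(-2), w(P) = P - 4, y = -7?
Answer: 30089/6 ≈ 5014.8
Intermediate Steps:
w(P) = -4 + P
h = -11/6 (h = -2 + (-1/3 - 1/(-2)) = -2 + (-1*⅓ - 1*(-½)) = -2 + (-⅓ + ½) = -2 + ⅙ = -11/6 ≈ -1.8333)
C(j, V) = -4 + j*(-35/6 + j) (C(j, V) = -4 + ((-4 + j) - 11/6)*j = -4 + (-35/6 + j)*j = -4 + j*(-35/6 + j))
C(y, -15) + 4929 = (-4 + (-7)² - 35/6*(-7)) + 4929 = (-4 + 49 + 245/6) + 4929 = 515/6 + 4929 = 30089/6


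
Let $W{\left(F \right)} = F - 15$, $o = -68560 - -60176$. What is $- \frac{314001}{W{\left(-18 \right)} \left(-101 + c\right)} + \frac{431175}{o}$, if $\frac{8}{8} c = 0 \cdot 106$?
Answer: $- \frac{1356563553}{9314624} \approx -145.64$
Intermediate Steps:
$o = -8384$ ($o = -68560 + 60176 = -8384$)
$c = 0$ ($c = 0 \cdot 106 = 0$)
$W{\left(F \right)} = -15 + F$
$- \frac{314001}{W{\left(-18 \right)} \left(-101 + c\right)} + \frac{431175}{o} = - \frac{314001}{\left(-15 - 18\right) \left(-101 + 0\right)} + \frac{431175}{-8384} = - \frac{314001}{\left(-33\right) \left(-101\right)} + 431175 \left(- \frac{1}{8384}\right) = - \frac{314001}{3333} - \frac{431175}{8384} = \left(-314001\right) \frac{1}{3333} - \frac{431175}{8384} = - \frac{104667}{1111} - \frac{431175}{8384} = - \frac{1356563553}{9314624}$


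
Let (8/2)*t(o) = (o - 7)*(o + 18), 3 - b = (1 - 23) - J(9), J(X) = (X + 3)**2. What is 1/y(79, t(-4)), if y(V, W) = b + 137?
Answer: 1/306 ≈ 0.0032680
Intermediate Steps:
J(X) = (3 + X)**2
b = 169 (b = 3 - ((1 - 23) - (3 + 9)**2) = 3 - (-22 - 1*12**2) = 3 - (-22 - 1*144) = 3 - (-22 - 144) = 3 - 1*(-166) = 3 + 166 = 169)
t(o) = (-7 + o)*(18 + o)/4 (t(o) = ((o - 7)*(o + 18))/4 = ((-7 + o)*(18 + o))/4 = (-7 + o)*(18 + o)/4)
y(V, W) = 306 (y(V, W) = 169 + 137 = 306)
1/y(79, t(-4)) = 1/306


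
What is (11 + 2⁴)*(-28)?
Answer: -756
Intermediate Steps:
(11 + 2⁴)*(-28) = (11 + 16)*(-28) = 27*(-28) = -756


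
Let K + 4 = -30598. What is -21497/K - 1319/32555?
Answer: 659470797/996248110 ≈ 0.66195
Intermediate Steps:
K = -30602 (K = -4 - 30598 = -30602)
-21497/K - 1319/32555 = -21497/(-30602) - 1319/32555 = -21497*(-1/30602) - 1319*1/32555 = 21497/30602 - 1319/32555 = 659470797/996248110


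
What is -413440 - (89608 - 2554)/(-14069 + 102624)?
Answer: -36612266254/88555 ≈ -4.1344e+5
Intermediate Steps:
-413440 - (89608 - 2554)/(-14069 + 102624) = -413440 - 87054/88555 = -36612266254/88555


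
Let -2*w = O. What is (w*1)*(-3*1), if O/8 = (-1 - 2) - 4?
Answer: -84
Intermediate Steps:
O = -56 (O = 8*((-1 - 2) - 4) = 8*(-3 - 4) = 8*(-7) = -56)
w = 28 (w = -½*(-56) = 28)
(w*1)*(-3*1) = (28*1)*(-3*1) = 28*(-3) = -84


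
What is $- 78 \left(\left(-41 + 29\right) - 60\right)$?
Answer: $5616$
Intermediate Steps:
$- 78 \left(\left(-41 + 29\right) - 60\right) = - 78 \left(-12 - 60\right) = \left(-78\right) \left(-72\right) = 5616$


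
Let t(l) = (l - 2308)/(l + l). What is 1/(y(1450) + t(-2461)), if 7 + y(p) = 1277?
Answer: 4922/6255709 ≈ 0.00078680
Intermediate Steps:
t(l) = (-2308 + l)/(2*l) (t(l) = (-2308 + l)/((2*l)) = (-2308 + l)*(1/(2*l)) = (-2308 + l)/(2*l))
y(p) = 1270 (y(p) = -7 + 1277 = 1270)
1/(y(1450) + t(-2461)) = 1/(1270 + (1/2)*(-2308 - 2461)/(-2461)) = 1/(1270 + (1/2)*(-1/2461)*(-4769)) = 1/(1270 + 4769/4922) = 1/(6255709/4922) = 4922/6255709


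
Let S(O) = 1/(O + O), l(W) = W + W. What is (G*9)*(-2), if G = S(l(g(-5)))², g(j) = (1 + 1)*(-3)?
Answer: -1/32 ≈ -0.031250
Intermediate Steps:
g(j) = -6 (g(j) = 2*(-3) = -6)
l(W) = 2*W
S(O) = 1/(2*O)
G = 1/576 (G = (1/(2*((2*(-6)))))² = ((½)/(-12))² = ((½)*(-1/12))² = (-1/24)² = 1/576 ≈ 0.0017361)
(G*9)*(-2) = ((1/576)*9)*(-2) = (1/64)*(-2) = -1/32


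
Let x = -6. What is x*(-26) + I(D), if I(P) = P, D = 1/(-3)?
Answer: 467/3 ≈ 155.67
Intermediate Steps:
D = -⅓ ≈ -0.33333
x*(-26) + I(D) = -6*(-26) - ⅓ = 156 - ⅓ = 467/3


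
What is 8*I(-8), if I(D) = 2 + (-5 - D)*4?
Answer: 112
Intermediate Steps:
I(D) = -18 - 4*D (I(D) = 2 + (-20 - 4*D) = -18 - 4*D)
8*I(-8) = 8*(-18 - 4*(-8)) = 8*(-18 + 32) = 8*14 = 112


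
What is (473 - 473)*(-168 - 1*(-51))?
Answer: 0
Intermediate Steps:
(473 - 473)*(-168 - 1*(-51)) = 0*(-168 + 51) = 0*(-117) = 0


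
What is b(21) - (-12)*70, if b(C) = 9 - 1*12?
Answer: 837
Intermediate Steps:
b(C) = -3 (b(C) = 9 - 12 = -3)
b(21) - (-12)*70 = -3 - (-12)*70 = -3 - 1*(-840) = -3 + 840 = 837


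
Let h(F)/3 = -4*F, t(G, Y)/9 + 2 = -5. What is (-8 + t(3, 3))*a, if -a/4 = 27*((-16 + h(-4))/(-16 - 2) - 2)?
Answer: -28968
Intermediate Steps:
t(G, Y) = -63 (t(G, Y) = -18 + 9*(-5) = -18 - 45 = -63)
h(F) = -12*F (h(F) = 3*(-4*F) = -12*F)
a = 408 (a = -108*((-16 - 12*(-4))/(-16 - 2) - 2) = -108*((-16 + 48)/(-18) - 2) = -108*(32*(-1/18) - 2) = -108*(-16/9 - 2) = -108*(-34)/9 = -4*(-102) = 408)
(-8 + t(3, 3))*a = (-8 - 63)*408 = -71*408 = -28968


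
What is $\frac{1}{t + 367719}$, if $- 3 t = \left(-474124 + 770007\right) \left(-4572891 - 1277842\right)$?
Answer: $\frac{3}{1731133535396} \approx 1.733 \cdot 10^{-12}$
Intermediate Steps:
$t = \frac{1731132432239}{3}$ ($t = - \frac{\left(-474124 + 770007\right) \left(-4572891 - 1277842\right)}{3} = - \frac{295883 \left(-5850733\right)}{3} = \left(- \frac{1}{3}\right) \left(-1731132432239\right) = \frac{1731132432239}{3} \approx 5.7704 \cdot 10^{11}$)
$\frac{1}{t + 367719} = \frac{1}{\frac{1731132432239}{3} + 367719} = \frac{1}{\frac{1731133535396}{3}} = \frac{3}{1731133535396}$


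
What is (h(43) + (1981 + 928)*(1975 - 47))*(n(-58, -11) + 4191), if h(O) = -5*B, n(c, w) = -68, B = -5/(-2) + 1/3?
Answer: 138744008921/6 ≈ 2.3124e+10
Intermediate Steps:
B = 17/6 (B = -5*(-½) + 1*(⅓) = 5/2 + ⅓ = 17/6 ≈ 2.8333)
h(O) = -85/6 (h(O) = -5*17/6 = -85/6)
(h(43) + (1981 + 928)*(1975 - 47))*(n(-58, -11) + 4191) = (-85/6 + (1981 + 928)*(1975 - 47))*(-68 + 4191) = (-85/6 + 2909*1928)*4123 = (-85/6 + 5608552)*4123 = (33651227/6)*4123 = 138744008921/6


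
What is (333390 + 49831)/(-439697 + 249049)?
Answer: -383221/190648 ≈ -2.0101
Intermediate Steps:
(333390 + 49831)/(-439697 + 249049) = 383221/(-190648) = 383221*(-1/190648) = -383221/190648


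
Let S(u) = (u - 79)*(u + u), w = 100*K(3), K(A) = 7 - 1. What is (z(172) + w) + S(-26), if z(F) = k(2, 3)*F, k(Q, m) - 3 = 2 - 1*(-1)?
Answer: 7092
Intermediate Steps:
k(Q, m) = 6 (k(Q, m) = 3 + (2 - 1*(-1)) = 3 + (2 + 1) = 3 + 3 = 6)
z(F) = 6*F
K(A) = 6
w = 600 (w = 100*6 = 600)
S(u) = 2*u*(-79 + u) (S(u) = (-79 + u)*(2*u) = 2*u*(-79 + u))
(z(172) + w) + S(-26) = (6*172 + 600) + 2*(-26)*(-79 - 26) = (1032 + 600) + 2*(-26)*(-105) = 1632 + 5460 = 7092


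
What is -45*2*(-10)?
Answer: 900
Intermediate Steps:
-45*2*(-10) = -9*10*(-10) = -90*(-10) = 900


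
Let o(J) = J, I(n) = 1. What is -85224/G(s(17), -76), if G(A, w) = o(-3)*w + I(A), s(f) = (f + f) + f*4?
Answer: -85224/229 ≈ -372.16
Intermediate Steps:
s(f) = 6*f (s(f) = 2*f + 4*f = 6*f)
G(A, w) = 1 - 3*w (G(A, w) = -3*w + 1 = 1 - 3*w)
-85224/G(s(17), -76) = -85224/(1 - 3*(-76)) = -85224/(1 + 228) = -85224/229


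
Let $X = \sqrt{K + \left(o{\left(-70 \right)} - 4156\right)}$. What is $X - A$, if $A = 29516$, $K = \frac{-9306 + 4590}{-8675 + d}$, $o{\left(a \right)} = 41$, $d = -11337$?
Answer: $-29516 + \frac{i \sqrt{102992588498}}{5003} \approx -29516.0 + 64.146 i$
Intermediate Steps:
$K = \frac{1179}{5003}$ ($K = \frac{-9306 + 4590}{-8675 - 11337} = - \frac{4716}{-20012} = \left(-4716\right) \left(- \frac{1}{20012}\right) = \frac{1179}{5003} \approx 0.23566$)
$X = \frac{i \sqrt{102992588498}}{5003}$ ($X = \sqrt{\frac{1179}{5003} + \left(41 - 4156\right)} = \sqrt{\frac{1179}{5003} - 4115} = \sqrt{- \frac{20586166}{5003}} = \frac{i \sqrt{102992588498}}{5003} \approx 64.146 i$)
$X - A = \frac{i \sqrt{102992588498}}{5003} - 29516 = -29516 + \frac{i \sqrt{102992588498}}{5003}$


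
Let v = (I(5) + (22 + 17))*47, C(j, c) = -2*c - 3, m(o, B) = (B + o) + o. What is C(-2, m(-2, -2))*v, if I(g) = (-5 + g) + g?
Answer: 18612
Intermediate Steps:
m(o, B) = B + 2*o
C(j, c) = -3 - 2*c
I(g) = -5 + 2*g
v = 2068 (v = ((-5 + 2*5) + (22 + 17))*47 = ((-5 + 10) + 39)*47 = (5 + 39)*47 = 44*47 = 2068)
C(-2, m(-2, -2))*v = (-3 - 2*(-2 + 2*(-2)))*2068 = (-3 - 2*(-2 - 4))*2068 = (-3 - 2*(-6))*2068 = (-3 + 12)*2068 = 9*2068 = 18612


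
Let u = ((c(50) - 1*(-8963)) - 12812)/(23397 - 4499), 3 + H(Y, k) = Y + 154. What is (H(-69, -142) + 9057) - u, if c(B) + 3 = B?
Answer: 86356312/9449 ≈ 9139.2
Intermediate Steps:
H(Y, k) = 151 + Y (H(Y, k) = -3 + (Y + 154) = -3 + (154 + Y) = 151 + Y)
c(B) = -3 + B
u = -1901/9449 (u = (((-3 + 50) - 1*(-8963)) - 12812)/(23397 - 4499) = ((47 + 8963) - 12812)/18898 = (9010 - 12812)*(1/18898) = -3802*1/18898 = -1901/9449 ≈ -0.20119)
(H(-69, -142) + 9057) - u = ((151 - 69) + 9057) - 1*(-1901/9449) = (82 + 9057) + 1901/9449 = 9139 + 1901/9449 = 86356312/9449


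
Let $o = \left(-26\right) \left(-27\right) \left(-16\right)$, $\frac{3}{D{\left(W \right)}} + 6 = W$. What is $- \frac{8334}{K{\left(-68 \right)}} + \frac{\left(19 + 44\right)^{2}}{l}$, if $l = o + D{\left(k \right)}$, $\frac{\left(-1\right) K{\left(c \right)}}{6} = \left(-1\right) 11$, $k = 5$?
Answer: $- \frac{745194}{5885} \approx -126.63$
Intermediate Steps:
$D{\left(W \right)} = \frac{3}{-6 + W}$
$o = -11232$ ($o = 702 \left(-16\right) = -11232$)
$K{\left(c \right)} = 66$ ($K{\left(c \right)} = - 6 \left(\left(-1\right) 11\right) = \left(-6\right) \left(-11\right) = 66$)
$l = -11235$ ($l = -11232 + \frac{3}{-6 + 5} = -11232 + \frac{3}{-1} = -11232 + 3 \left(-1\right) = -11232 - 3 = -11235$)
$- \frac{8334}{K{\left(-68 \right)}} + \frac{\left(19 + 44\right)^{2}}{l} = - \frac{8334}{66} + \frac{\left(19 + 44\right)^{2}}{-11235} = \left(-8334\right) \frac{1}{66} + 63^{2} \left(- \frac{1}{11235}\right) = - \frac{1389}{11} + 3969 \left(- \frac{1}{11235}\right) = - \frac{1389}{11} - \frac{189}{535} = - \frac{745194}{5885}$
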